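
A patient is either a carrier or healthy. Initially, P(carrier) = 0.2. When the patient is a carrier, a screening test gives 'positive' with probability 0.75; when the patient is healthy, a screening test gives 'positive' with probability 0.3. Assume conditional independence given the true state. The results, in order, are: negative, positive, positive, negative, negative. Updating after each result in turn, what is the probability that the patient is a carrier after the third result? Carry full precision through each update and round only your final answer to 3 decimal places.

After 'negative': P(carrier) = 0.25·0.2000 / (0.25·0.2000 + 0.7·0.8000) ≈ 0.0820
After 'positive': P(carrier) = 0.75·0.0820 / (0.75·0.0820 + 0.3·0.9180) ≈ 0.1825
After 'positive': P(carrier) = 0.75·0.1825 / (0.75·0.1825 + 0.3·0.8175) ≈ 0.3582

0.358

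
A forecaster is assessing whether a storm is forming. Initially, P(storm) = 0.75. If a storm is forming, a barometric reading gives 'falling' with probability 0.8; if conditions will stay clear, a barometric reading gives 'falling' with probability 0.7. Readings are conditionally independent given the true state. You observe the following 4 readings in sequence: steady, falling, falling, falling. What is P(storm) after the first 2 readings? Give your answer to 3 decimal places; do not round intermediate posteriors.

After 'steady': P(storm) = 0.2·0.7500 / (0.2·0.7500 + 0.3·0.2500) ≈ 0.6667
After 'falling': P(storm) = 0.8·0.6667 / (0.8·0.6667 + 0.7·0.3333) ≈ 0.6957

0.696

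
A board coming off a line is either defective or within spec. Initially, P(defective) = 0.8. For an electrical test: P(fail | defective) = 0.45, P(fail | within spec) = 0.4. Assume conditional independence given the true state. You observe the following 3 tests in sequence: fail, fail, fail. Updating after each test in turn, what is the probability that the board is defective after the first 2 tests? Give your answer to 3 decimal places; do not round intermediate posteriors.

After 'fail': P(defective) = 0.45·0.8000 / (0.45·0.8000 + 0.4·0.2000) ≈ 0.8182
After 'fail': P(defective) = 0.45·0.8182 / (0.45·0.8182 + 0.4·0.1818) ≈ 0.8351

0.835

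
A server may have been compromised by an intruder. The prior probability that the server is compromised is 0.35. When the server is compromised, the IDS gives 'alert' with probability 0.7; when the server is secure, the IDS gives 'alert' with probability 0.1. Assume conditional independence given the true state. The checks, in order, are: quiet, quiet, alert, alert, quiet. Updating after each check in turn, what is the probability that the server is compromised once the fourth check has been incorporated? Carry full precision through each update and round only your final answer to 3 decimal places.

After 'quiet': P(compromised) = 0.3·0.3500 / (0.3·0.3500 + 0.9·0.6500) ≈ 0.1522
After 'quiet': P(compromised) = 0.3·0.1522 / (0.3·0.1522 + 0.9·0.8478) ≈ 0.0565
After 'alert': P(compromised) = 0.7·0.0565 / (0.7·0.0565 + 0.1·0.9435) ≈ 0.2952
After 'alert': P(compromised) = 0.7·0.2952 / (0.7·0.2952 + 0.1·0.7048) ≈ 0.7457

0.746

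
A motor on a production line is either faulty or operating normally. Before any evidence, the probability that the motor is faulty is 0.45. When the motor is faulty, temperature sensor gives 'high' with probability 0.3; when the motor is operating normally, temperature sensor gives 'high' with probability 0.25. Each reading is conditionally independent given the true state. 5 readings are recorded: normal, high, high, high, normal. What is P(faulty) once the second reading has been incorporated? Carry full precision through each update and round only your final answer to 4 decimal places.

0.4782

After 'normal': P(faulty) = 0.7·0.4500 / (0.7·0.4500 + 0.75·0.5500) ≈ 0.4330
After 'high': P(faulty) = 0.3·0.4330 / (0.3·0.4330 + 0.25·0.5670) ≈ 0.4782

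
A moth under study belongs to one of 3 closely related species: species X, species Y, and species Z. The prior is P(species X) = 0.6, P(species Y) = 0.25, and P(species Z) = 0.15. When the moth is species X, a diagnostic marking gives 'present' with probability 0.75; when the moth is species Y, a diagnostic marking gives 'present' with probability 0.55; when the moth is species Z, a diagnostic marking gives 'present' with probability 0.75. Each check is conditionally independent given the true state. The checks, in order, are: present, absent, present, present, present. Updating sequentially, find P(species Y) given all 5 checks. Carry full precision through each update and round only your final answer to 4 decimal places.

After 'present': normaliser = 0.75·0.6000 + 0.55·0.2500 + 0.75·0.1500; P(species X) ≈ 0.6429, P(species Y) ≈ 0.1964, P(species Z) ≈ 0.1607
After 'absent': normaliser = 0.25·0.6429 + 0.45·0.1964 + 0.25·0.1607; P(species X) ≈ 0.5556, P(species Y) ≈ 0.3056, P(species Z) ≈ 0.1389
After 'present': normaliser = 0.75·0.5556 + 0.55·0.3056 + 0.75·0.1389; P(species X) ≈ 0.6048, P(species Y) ≈ 0.2440, P(species Z) ≈ 0.1512
After 'present': normaliser = 0.75·0.6048 + 0.55·0.2440 + 0.75·0.1512; P(species X) ≈ 0.6469, P(species Y) ≈ 0.1913, P(species Z) ≈ 0.1617
After 'present': normaliser = 0.75·0.6469 + 0.55·0.1913 + 0.75·0.1617; P(species X) ≈ 0.6817, P(species Y) ≈ 0.1479, P(species Z) ≈ 0.1704

0.1479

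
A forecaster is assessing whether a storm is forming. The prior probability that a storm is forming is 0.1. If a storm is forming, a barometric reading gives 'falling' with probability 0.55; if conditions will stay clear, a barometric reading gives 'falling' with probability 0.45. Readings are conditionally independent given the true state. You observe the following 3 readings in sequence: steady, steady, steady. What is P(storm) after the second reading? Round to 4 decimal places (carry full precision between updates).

After 'steady': P(storm) = 0.45·0.1000 / (0.45·0.1000 + 0.55·0.9000) ≈ 0.0833
After 'steady': P(storm) = 0.45·0.0833 / (0.45·0.0833 + 0.55·0.9167) ≈ 0.0692

0.0692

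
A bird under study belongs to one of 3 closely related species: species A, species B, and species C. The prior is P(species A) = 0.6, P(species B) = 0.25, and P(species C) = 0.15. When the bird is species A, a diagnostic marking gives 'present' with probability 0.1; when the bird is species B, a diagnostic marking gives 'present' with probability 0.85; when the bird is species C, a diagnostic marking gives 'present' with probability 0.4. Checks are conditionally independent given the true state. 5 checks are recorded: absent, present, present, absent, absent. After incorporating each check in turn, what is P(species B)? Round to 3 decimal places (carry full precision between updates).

0.060

Apply Bayes' rule sequentially, carrying P(species B) forward.
After 'absent': normaliser = 0.9·0.6000 + 0.15·0.2500 + 0.6·0.1500; P(species A) ≈ 0.8090, P(species B) ≈ 0.0562, P(species C) ≈ 0.1348
After 'present': normaliser = 0.1·0.8090 + 0.85·0.0562 + 0.4·0.1348; P(species A) ≈ 0.4431, P(species B) ≈ 0.2615, P(species C) ≈ 0.2954
After 'present': normaliser = 0.1·0.4431 + 0.85·0.2615 + 0.4·0.2954; P(species A) ≈ 0.1152, P(species B) ≈ 0.5778, P(species C) ≈ 0.3071
After 'absent': normaliser = 0.9·0.1152 + 0.15·0.5778 + 0.6·0.3071; P(species A) ≈ 0.2767, P(species B) ≈ 0.2314, P(species C) ≈ 0.4919
After 'absent': normaliser = 0.9·0.2767 + 0.15·0.2314 + 0.6·0.4919; P(species A) ≈ 0.4302, P(species B) ≈ 0.0600, P(species C) ≈ 0.5099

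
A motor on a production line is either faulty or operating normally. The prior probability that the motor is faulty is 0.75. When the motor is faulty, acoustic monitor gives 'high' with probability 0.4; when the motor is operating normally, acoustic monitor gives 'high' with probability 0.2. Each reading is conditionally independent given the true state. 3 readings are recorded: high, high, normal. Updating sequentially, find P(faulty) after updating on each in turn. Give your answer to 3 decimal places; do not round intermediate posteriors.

After 'high': P(faulty) = 0.4·0.7500 / (0.4·0.7500 + 0.2·0.2500) ≈ 0.8571
After 'high': P(faulty) = 0.4·0.8571 / (0.4·0.8571 + 0.2·0.1429) ≈ 0.9231
After 'normal': P(faulty) = 0.6·0.9231 / (0.6·0.9231 + 0.8·0.0769) ≈ 0.9000

0.900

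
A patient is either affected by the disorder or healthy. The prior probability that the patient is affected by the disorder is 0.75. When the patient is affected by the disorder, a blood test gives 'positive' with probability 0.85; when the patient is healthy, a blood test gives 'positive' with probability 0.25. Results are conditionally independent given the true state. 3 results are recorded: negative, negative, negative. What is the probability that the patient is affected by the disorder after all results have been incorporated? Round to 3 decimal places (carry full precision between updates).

0.023

After 'negative': P(affected) = 0.15·0.7500 / (0.15·0.7500 + 0.75·0.2500) ≈ 0.3750
After 'negative': P(affected) = 0.15·0.3750 / (0.15·0.3750 + 0.75·0.6250) ≈ 0.1071
After 'negative': P(affected) = 0.15·0.1071 / (0.15·0.1071 + 0.75·0.8929) ≈ 0.0234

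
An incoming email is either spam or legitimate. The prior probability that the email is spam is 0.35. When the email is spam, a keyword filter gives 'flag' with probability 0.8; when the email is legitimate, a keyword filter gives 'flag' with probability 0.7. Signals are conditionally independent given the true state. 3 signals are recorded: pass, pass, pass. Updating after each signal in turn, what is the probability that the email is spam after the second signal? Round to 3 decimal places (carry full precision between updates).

0.193

After 'pass': P(spam) = 0.2·0.3500 / (0.2·0.3500 + 0.3·0.6500) ≈ 0.2642
After 'pass': P(spam) = 0.2·0.2642 / (0.2·0.2642 + 0.3·0.7358) ≈ 0.1931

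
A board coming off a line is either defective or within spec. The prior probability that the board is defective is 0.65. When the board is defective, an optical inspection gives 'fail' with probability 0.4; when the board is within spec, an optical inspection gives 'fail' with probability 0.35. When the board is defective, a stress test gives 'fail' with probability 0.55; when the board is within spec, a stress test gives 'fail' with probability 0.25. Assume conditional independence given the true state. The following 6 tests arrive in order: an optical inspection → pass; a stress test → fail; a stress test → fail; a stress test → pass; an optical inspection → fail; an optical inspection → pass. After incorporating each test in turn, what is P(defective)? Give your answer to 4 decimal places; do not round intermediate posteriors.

After an optical inspection='pass': P(defective) = 0.6·0.6500 / (0.6·0.6500 + 0.65·0.3500) ≈ 0.6316
After a stress test='fail': P(defective) = 0.55·0.6316 / (0.55·0.6316 + 0.25·0.3684) ≈ 0.7904
After a stress test='fail': P(defective) = 0.55·0.7904 / (0.55·0.7904 + 0.25·0.2096) ≈ 0.8924
After a stress test='pass': P(defective) = 0.45·0.8924 / (0.45·0.8924 + 0.75·0.1076) ≈ 0.8327
After an optical inspection='fail': P(defective) = 0.4·0.8327 / (0.4·0.8327 + 0.35·0.1673) ≈ 0.8505
After an optical inspection='pass': P(defective) = 0.6·0.8505 / (0.6·0.8505 + 0.65·0.1495) ≈ 0.8400

0.8400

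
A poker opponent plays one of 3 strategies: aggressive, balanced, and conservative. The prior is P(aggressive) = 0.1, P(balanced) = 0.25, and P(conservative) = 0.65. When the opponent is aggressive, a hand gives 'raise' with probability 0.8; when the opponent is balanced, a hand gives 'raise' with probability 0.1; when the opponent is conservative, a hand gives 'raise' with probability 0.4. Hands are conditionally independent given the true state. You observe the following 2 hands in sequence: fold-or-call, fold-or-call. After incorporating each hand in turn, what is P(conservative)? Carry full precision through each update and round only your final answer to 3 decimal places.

0.531

Each posterior becomes the prior for the next update.
After 'fold-or-call': normaliser = 0.2·0.1000 + 0.9·0.2500 + 0.6·0.6500; P(aggressive) ≈ 0.0315, P(balanced) ≈ 0.3543, P(conservative) ≈ 0.6142
After 'fold-or-call': normaliser = 0.2·0.0315 + 0.9·0.3543 + 0.6·0.6142; P(aggressive) ≈ 0.0091, P(balanced) ≈ 0.4597, P(conservative) ≈ 0.5312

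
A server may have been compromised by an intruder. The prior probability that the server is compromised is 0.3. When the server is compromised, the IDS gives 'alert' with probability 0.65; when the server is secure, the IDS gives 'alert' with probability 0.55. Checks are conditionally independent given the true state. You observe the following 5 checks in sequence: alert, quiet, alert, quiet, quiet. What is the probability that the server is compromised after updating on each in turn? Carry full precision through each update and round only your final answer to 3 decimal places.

0.220

After 'alert': P(compromised) = 0.65·0.3000 / (0.65·0.3000 + 0.55·0.7000) ≈ 0.3362
After 'quiet': P(compromised) = 0.35·0.3362 / (0.35·0.3362 + 0.45·0.6638) ≈ 0.2826
After 'alert': P(compromised) = 0.65·0.2826 / (0.65·0.2826 + 0.55·0.7174) ≈ 0.3177
After 'quiet': P(compromised) = 0.35·0.3177 / (0.35·0.3177 + 0.45·0.6823) ≈ 0.2658
After 'quiet': P(compromised) = 0.35·0.2658 / (0.35·0.2658 + 0.45·0.7342) ≈ 0.2197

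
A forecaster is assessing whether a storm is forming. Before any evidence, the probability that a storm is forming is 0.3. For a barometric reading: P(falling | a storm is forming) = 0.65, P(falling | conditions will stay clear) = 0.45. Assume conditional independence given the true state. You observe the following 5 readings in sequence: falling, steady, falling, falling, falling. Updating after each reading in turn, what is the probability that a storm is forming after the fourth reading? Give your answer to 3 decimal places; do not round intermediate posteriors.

0.451

After 'falling': P(storm) = 0.65·0.3000 / (0.65·0.3000 + 0.45·0.7000) ≈ 0.3824
After 'steady': P(storm) = 0.35·0.3824 / (0.35·0.3824 + 0.55·0.6176) ≈ 0.2826
After 'falling': P(storm) = 0.65·0.2826 / (0.65·0.2826 + 0.45·0.7174) ≈ 0.3627
After 'falling': P(storm) = 0.65·0.3627 / (0.65·0.3627 + 0.45·0.6373) ≈ 0.4511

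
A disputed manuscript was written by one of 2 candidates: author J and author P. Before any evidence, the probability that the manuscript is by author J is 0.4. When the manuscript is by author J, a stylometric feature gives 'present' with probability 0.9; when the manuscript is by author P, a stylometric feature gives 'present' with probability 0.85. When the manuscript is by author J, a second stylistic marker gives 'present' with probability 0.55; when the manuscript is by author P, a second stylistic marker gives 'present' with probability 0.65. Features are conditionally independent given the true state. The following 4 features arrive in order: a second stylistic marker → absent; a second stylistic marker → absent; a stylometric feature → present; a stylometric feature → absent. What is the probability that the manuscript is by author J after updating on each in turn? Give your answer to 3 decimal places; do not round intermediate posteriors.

After a second stylistic marker='absent': P(author J) = 0.45·0.4000 / (0.45·0.4000 + 0.35·0.6000) ≈ 0.4615
After a second stylistic marker='absent': P(author J) = 0.45·0.4615 / (0.45·0.4615 + 0.35·0.5385) ≈ 0.5243
After a stylometric feature='present': P(author J) = 0.9·0.5243 / (0.9·0.5243 + 0.85·0.4757) ≈ 0.5385
After a stylometric feature='absent': P(author J) = 0.1·0.5385 / (0.1·0.5385 + 0.15·0.4615) ≈ 0.4375

0.438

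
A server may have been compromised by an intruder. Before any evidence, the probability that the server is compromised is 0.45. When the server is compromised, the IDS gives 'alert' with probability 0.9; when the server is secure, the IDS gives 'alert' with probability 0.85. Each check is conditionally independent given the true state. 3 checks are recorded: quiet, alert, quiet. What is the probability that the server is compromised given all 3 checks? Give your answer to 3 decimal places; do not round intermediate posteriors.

After 'quiet': P(compromised) = 0.1·0.4500 / (0.1·0.4500 + 0.15·0.5500) ≈ 0.3529
After 'alert': P(compromised) = 0.9·0.3529 / (0.9·0.3529 + 0.85·0.6471) ≈ 0.3661
After 'quiet': P(compromised) = 0.1·0.3661 / (0.1·0.3661 + 0.15·0.6339) ≈ 0.2780

0.278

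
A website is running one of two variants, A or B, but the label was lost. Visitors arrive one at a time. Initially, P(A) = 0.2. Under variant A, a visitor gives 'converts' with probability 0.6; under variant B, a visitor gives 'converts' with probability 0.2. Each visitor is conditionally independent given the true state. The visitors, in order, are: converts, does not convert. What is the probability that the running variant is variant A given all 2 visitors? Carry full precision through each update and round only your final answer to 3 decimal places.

0.273

After 'converts': P(A) = 0.6·0.2000 / (0.6·0.2000 + 0.2·0.8000) ≈ 0.4286
After 'does not convert': P(A) = 0.4·0.4286 / (0.4·0.4286 + 0.8·0.5714) ≈ 0.2727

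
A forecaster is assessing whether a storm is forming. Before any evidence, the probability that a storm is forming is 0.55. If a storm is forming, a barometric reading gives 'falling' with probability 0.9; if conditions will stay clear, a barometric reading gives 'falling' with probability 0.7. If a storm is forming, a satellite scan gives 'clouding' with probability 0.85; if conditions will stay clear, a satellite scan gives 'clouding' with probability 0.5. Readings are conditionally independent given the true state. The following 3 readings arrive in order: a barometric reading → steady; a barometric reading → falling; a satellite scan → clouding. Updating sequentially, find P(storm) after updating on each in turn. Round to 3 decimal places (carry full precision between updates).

After a barometric reading='steady': P(storm) = 0.1·0.5500 / (0.1·0.5500 + 0.3·0.4500) ≈ 0.2895
After a barometric reading='falling': P(storm) = 0.9·0.2895 / (0.9·0.2895 + 0.7·0.7105) ≈ 0.3438
After a satellite scan='clouding': P(storm) = 0.85·0.3438 / (0.85·0.3438 + 0.5·0.6562) ≈ 0.4710

0.471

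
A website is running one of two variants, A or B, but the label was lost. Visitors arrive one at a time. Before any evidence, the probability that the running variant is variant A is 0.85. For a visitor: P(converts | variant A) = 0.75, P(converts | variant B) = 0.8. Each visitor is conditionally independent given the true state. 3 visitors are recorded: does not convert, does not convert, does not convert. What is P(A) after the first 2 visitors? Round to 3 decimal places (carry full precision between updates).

After 'does not convert': P(A) = 0.25·0.8500 / (0.25·0.8500 + 0.2·0.1500) ≈ 0.8763
After 'does not convert': P(A) = 0.25·0.8763 / (0.25·0.8763 + 0.2·0.1237) ≈ 0.8985

0.899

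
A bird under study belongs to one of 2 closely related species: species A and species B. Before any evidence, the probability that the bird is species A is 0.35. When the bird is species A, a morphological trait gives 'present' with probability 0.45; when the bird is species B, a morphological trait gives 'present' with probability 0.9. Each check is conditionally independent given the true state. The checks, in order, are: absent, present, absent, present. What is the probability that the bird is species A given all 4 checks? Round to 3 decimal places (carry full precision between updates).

Each posterior becomes the prior for the next update.
After 'absent': P(species A) = 0.55·0.3500 / (0.55·0.3500 + 0.1·0.6500) ≈ 0.7476
After 'present': P(species A) = 0.45·0.7476 / (0.45·0.7476 + 0.9·0.2524) ≈ 0.5969
After 'absent': P(species A) = 0.55·0.5969 / (0.55·0.5969 + 0.1·0.4031) ≈ 0.8906
After 'present': P(species A) = 0.45·0.8906 / (0.45·0.8906 + 0.9·0.1094) ≈ 0.8028

0.803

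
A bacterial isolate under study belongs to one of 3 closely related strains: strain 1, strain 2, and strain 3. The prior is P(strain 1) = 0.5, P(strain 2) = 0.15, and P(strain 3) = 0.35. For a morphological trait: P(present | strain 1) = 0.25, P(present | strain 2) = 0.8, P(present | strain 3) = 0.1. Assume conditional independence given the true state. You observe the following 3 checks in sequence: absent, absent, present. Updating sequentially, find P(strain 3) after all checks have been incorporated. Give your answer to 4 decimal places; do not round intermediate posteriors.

0.2740

Each posterior becomes the prior for the next update.
After 'absent': normaliser = 0.75·0.5000 + 0.2·0.1500 + 0.9·0.3500; P(strain 1) ≈ 0.5208, P(strain 2) ≈ 0.0417, P(strain 3) ≈ 0.4375
After 'absent': normaliser = 0.75·0.5208 + 0.2·0.0417 + 0.9·0.4375; P(strain 1) ≈ 0.4928, P(strain 2) ≈ 0.0105, P(strain 3) ≈ 0.4967
After 'present': normaliser = 0.25·0.4928 + 0.8·0.0105 + 0.1·0.4967; P(strain 1) ≈ 0.6796, P(strain 2) ≈ 0.0464, P(strain 3) ≈ 0.2740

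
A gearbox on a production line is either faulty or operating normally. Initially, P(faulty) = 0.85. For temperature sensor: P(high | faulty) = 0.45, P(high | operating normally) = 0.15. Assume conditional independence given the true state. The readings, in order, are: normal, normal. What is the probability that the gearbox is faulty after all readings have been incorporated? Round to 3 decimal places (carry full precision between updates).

0.703

Each posterior becomes the prior for the next update.
After 'normal': P(faulty) = 0.55·0.8500 / (0.55·0.8500 + 0.85·0.1500) ≈ 0.7857
After 'normal': P(faulty) = 0.55·0.7857 / (0.55·0.7857 + 0.85·0.2143) ≈ 0.7035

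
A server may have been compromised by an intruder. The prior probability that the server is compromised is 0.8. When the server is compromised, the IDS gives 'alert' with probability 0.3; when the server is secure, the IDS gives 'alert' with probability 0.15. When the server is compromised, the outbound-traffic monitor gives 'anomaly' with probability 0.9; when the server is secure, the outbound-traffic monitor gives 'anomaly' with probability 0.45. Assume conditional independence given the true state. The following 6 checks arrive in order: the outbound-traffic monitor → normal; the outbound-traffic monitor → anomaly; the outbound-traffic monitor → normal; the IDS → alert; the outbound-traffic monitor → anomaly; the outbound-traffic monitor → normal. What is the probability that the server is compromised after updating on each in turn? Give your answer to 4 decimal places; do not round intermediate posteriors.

0.1613

Apply Bayes' rule sequentially, carrying P(compromised) forward.
After the outbound-traffic monitor='normal': P(compromised) = 0.1·0.8000 / (0.1·0.8000 + 0.55·0.2000) ≈ 0.4211
After the outbound-traffic monitor='anomaly': P(compromised) = 0.9·0.4211 / (0.9·0.4211 + 0.45·0.5789) ≈ 0.5926
After the outbound-traffic monitor='normal': P(compromised) = 0.1·0.5926 / (0.1·0.5926 + 0.55·0.4074) ≈ 0.2092
After the IDS='alert': P(compromised) = 0.3·0.2092 / (0.3·0.2092 + 0.15·0.7908) ≈ 0.3459
After the outbound-traffic monitor='anomaly': P(compromised) = 0.9·0.3459 / (0.9·0.3459 + 0.45·0.6541) ≈ 0.5141
After the outbound-traffic monitor='normal': P(compromised) = 0.1·0.5141 / (0.1·0.5141 + 0.55·0.4859) ≈ 0.1613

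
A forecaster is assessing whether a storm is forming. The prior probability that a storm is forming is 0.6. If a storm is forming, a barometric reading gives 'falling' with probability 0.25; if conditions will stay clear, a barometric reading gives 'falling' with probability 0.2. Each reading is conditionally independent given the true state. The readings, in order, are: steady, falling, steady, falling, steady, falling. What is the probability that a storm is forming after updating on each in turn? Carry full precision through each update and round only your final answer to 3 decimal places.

After 'steady': P(storm) = 0.75·0.6000 / (0.75·0.6000 + 0.8·0.4000) ≈ 0.5844
After 'falling': P(storm) = 0.25·0.5844 / (0.25·0.5844 + 0.2·0.4156) ≈ 0.6374
After 'steady': P(storm) = 0.75·0.6374 / (0.75·0.6374 + 0.8·0.3626) ≈ 0.6223
After 'falling': P(storm) = 0.25·0.6223 / (0.25·0.6223 + 0.2·0.3777) ≈ 0.6732
After 'steady': P(storm) = 0.75·0.6732 / (0.75·0.6732 + 0.8·0.3268) ≈ 0.6588
After 'falling': P(storm) = 0.25·0.6588 / (0.25·0.6588 + 0.2·0.3412) ≈ 0.7071

0.707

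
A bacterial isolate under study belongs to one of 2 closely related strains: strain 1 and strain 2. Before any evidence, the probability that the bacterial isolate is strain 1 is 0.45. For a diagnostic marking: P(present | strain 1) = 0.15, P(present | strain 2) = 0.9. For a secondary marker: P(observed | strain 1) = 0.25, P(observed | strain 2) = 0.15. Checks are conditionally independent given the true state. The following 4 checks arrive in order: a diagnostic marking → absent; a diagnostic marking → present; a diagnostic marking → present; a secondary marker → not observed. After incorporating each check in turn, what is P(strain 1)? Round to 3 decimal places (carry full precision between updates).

0.146

Each posterior becomes the prior for the next update.
After a diagnostic marking='absent': P(strain 1) = 0.85·0.4500 / (0.85·0.4500 + 0.1·0.5500) ≈ 0.8743
After a diagnostic marking='present': P(strain 1) = 0.15·0.8743 / (0.15·0.8743 + 0.9·0.1257) ≈ 0.5368
After a diagnostic marking='present': P(strain 1) = 0.15·0.5368 / (0.15·0.5368 + 0.9·0.4632) ≈ 0.1619
After a secondary marker='not observed': P(strain 1) = 0.75·0.1619 / (0.75·0.1619 + 0.85·0.8381) ≈ 0.1456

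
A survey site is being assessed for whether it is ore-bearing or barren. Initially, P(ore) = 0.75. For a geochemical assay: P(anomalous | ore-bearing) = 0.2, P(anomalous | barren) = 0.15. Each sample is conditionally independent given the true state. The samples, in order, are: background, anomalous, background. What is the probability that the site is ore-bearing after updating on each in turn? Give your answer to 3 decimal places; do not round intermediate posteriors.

0.780

After 'background': P(ore) = 0.8·0.7500 / (0.8·0.7500 + 0.85·0.2500) ≈ 0.7385
After 'anomalous': P(ore) = 0.2·0.7385 / (0.2·0.7385 + 0.15·0.2615) ≈ 0.7901
After 'background': P(ore) = 0.8·0.7901 / (0.8·0.7901 + 0.85·0.2099) ≈ 0.7799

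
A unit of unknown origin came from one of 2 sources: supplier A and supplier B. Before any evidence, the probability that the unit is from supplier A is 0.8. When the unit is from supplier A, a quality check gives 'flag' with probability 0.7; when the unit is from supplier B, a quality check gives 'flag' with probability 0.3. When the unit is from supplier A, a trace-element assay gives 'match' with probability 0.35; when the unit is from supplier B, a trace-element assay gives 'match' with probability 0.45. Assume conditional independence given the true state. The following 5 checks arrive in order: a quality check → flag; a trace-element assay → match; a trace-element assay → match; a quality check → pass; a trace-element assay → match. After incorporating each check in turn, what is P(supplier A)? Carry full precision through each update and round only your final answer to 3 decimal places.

Each posterior becomes the prior for the next update.
After a quality check='flag': P(supplier A) = 0.7·0.8000 / (0.7·0.8000 + 0.3·0.2000) ≈ 0.9032
After a trace-element assay='match': P(supplier A) = 0.35·0.9032 / (0.35·0.9032 + 0.45·0.0968) ≈ 0.8789
After a trace-element assay='match': P(supplier A) = 0.35·0.8789 / (0.35·0.8789 + 0.45·0.1211) ≈ 0.8495
After a quality check='pass': P(supplier A) = 0.3·0.8495 / (0.3·0.8495 + 0.7·0.1505) ≈ 0.7076
After a trace-element assay='match': P(supplier A) = 0.35·0.7076 / (0.35·0.7076 + 0.45·0.2924) ≈ 0.6530

0.653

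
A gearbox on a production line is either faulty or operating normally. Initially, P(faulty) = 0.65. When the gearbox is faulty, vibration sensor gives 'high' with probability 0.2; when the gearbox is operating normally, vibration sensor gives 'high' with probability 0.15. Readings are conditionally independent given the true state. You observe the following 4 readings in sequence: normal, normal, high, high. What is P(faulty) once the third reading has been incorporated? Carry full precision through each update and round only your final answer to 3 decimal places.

After 'normal': P(faulty) = 0.8·0.6500 / (0.8·0.6500 + 0.85·0.3500) ≈ 0.6361
After 'normal': P(faulty) = 0.8·0.6361 / (0.8·0.6361 + 0.85·0.3639) ≈ 0.6219
After 'high': P(faulty) = 0.2·0.6219 / (0.2·0.6219 + 0.15·0.3781) ≈ 0.6869

0.687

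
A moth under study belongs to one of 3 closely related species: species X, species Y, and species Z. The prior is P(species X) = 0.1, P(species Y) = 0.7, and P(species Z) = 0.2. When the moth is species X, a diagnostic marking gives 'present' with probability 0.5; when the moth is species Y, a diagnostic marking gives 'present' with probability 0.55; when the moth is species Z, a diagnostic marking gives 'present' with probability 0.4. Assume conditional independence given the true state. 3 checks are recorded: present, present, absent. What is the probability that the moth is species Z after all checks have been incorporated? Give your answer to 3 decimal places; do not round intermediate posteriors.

0.151

After 'present': normaliser = 0.5·0.1000 + 0.55·0.7000 + 0.4·0.2000; P(species X) ≈ 0.0971, P(species Y) ≈ 0.7476, P(species Z) ≈ 0.1553
After 'present': normaliser = 0.5·0.0971 + 0.55·0.7476 + 0.4·0.1553; P(species X) ≈ 0.0930, P(species Y) ≈ 0.7879, P(species Z) ≈ 0.1191
After 'absent': normaliser = 0.5·0.0930 + 0.45·0.7879 + 0.6·0.1191; P(species X) ≈ 0.0984, P(species Y) ≈ 0.7504, P(species Z) ≈ 0.1512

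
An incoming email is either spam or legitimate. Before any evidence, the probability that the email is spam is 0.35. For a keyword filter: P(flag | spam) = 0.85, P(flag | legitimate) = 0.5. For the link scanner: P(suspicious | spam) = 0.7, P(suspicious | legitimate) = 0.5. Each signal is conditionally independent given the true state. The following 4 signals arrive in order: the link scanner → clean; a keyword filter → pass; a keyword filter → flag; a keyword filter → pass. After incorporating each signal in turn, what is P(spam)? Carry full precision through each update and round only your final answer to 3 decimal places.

After the link scanner='clean': P(spam) = 0.3·0.3500 / (0.3·0.3500 + 0.5·0.6500) ≈ 0.2442
After a keyword filter='pass': P(spam) = 0.15·0.2442 / (0.15·0.2442 + 0.5·0.7558) ≈ 0.0884
After a keyword filter='flag': P(spam) = 0.85·0.0884 / (0.85·0.0884 + 0.5·0.9116) ≈ 0.1415
After a keyword filter='pass': P(spam) = 0.15·0.1415 / (0.15·0.1415 + 0.5·0.8585) ≈ 0.0471

0.047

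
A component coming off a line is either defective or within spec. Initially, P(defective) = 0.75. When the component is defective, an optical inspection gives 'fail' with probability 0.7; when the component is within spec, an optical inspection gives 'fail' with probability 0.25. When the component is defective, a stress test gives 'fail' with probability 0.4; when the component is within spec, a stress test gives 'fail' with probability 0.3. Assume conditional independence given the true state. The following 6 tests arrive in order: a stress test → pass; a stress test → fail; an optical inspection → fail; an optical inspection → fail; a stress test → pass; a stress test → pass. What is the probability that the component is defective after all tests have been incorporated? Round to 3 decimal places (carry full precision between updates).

After a stress test='pass': P(defective) = 0.6·0.7500 / (0.6·0.7500 + 0.7·0.2500) ≈ 0.7200
After a stress test='fail': P(defective) = 0.4·0.7200 / (0.4·0.7200 + 0.3·0.2800) ≈ 0.7742
After an optical inspection='fail': P(defective) = 0.7·0.7742 / (0.7·0.7742 + 0.25·0.2258) ≈ 0.9057
After an optical inspection='fail': P(defective) = 0.7·0.9057 / (0.7·0.9057 + 0.25·0.0943) ≈ 0.9641
After a stress test='pass': P(defective) = 0.6·0.9641 / (0.6·0.9641 + 0.7·0.0359) ≈ 0.9584
After a stress test='pass': P(defective) = 0.6·0.9584 / (0.6·0.9584 + 0.7·0.0416) ≈ 0.9518

0.952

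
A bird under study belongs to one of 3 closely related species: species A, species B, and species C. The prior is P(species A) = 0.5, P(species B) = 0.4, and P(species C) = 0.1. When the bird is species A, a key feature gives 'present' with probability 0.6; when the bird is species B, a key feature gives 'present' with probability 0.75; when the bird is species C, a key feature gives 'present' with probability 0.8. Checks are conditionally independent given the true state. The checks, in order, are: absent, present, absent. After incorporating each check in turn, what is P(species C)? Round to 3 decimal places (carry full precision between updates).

0.046

After 'absent': normaliser = 0.4·0.5000 + 0.25·0.4000 + 0.2·0.1000; P(species A) ≈ 0.6250, P(species B) ≈ 0.3125, P(species C) ≈ 0.0625
After 'present': normaliser = 0.6·0.6250 + 0.75·0.3125 + 0.8·0.0625; P(species A) ≈ 0.5687, P(species B) ≈ 0.3555, P(species C) ≈ 0.0758
After 'absent': normaliser = 0.4·0.5687 + 0.25·0.3555 + 0.2·0.0758; P(species A) ≈ 0.6862, P(species B) ≈ 0.2680, P(species C) ≈ 0.0457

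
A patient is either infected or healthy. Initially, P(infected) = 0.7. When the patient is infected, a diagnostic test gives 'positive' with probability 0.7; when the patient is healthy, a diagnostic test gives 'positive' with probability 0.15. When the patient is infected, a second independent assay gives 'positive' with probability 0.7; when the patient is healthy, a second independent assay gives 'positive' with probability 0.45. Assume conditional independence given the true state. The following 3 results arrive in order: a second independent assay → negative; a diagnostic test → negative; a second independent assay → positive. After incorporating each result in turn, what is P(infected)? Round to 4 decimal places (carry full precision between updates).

0.4113

Each posterior becomes the prior for the next update.
After a second independent assay='negative': P(infected) = 0.3·0.7000 / (0.3·0.7000 + 0.55·0.3000) ≈ 0.5600
After a diagnostic test='negative': P(infected) = 0.3·0.5600 / (0.3·0.5600 + 0.85·0.4400) ≈ 0.3100
After a second independent assay='positive': P(infected) = 0.7·0.3100 / (0.7·0.3100 + 0.45·0.6900) ≈ 0.4113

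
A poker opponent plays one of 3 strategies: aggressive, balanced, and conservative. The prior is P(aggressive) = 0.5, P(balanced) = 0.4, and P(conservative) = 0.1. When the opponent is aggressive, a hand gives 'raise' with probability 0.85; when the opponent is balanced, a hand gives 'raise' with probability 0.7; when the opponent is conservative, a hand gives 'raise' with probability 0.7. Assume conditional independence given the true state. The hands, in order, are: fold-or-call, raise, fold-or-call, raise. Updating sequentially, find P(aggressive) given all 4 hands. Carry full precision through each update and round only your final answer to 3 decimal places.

After 'fold-or-call': normaliser = 0.15·0.5000 + 0.3·0.4000 + 0.3·0.1000; P(aggressive) ≈ 0.3333, P(balanced) ≈ 0.5333, P(conservative) ≈ 0.1333
After 'raise': normaliser = 0.85·0.3333 + 0.7·0.5333 + 0.7·0.1333; P(aggressive) ≈ 0.3778, P(balanced) ≈ 0.4978, P(conservative) ≈ 0.1244
After 'fold-or-call': normaliser = 0.15·0.3778 + 0.3·0.4978 + 0.3·0.1244; P(aggressive) ≈ 0.2329, P(balanced) ≈ 0.6137, P(conservative) ≈ 0.1534
After 'raise': normaliser = 0.85·0.2329 + 0.7·0.6137 + 0.7·0.1534; P(aggressive) ≈ 0.2693, P(balanced) ≈ 0.5845, P(conservative) ≈ 0.1461

0.269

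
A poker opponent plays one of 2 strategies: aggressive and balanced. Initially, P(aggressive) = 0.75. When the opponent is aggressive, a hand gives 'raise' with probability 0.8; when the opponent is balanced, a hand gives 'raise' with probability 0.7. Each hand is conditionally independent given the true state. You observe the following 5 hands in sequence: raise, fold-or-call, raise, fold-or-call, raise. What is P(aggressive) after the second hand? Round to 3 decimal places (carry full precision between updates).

Each posterior becomes the prior for the next update.
After 'raise': P(aggressive) = 0.8·0.7500 / (0.8·0.7500 + 0.7·0.2500) ≈ 0.7742
After 'fold-or-call': P(aggressive) = 0.2·0.7742 / (0.2·0.7742 + 0.3·0.2258) ≈ 0.6957

0.696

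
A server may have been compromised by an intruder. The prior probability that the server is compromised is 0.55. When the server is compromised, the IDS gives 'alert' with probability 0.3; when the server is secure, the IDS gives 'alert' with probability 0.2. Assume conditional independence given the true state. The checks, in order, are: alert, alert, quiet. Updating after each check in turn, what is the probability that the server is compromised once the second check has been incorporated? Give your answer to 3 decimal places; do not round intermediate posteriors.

0.733

Apply Bayes' rule sequentially, carrying P(compromised) forward.
After 'alert': P(compromised) = 0.3·0.5500 / (0.3·0.5500 + 0.2·0.4500) ≈ 0.6471
After 'alert': P(compromised) = 0.3·0.6471 / (0.3·0.6471 + 0.2·0.3529) ≈ 0.7333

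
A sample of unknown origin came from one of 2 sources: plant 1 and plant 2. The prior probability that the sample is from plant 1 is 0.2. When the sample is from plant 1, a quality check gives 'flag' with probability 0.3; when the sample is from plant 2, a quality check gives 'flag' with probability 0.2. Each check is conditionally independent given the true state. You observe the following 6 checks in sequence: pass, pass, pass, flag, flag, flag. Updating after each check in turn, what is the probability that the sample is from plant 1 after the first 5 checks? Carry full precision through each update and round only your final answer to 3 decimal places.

0.274

Apply Bayes' rule sequentially, carrying P(plant 1) forward.
After 'pass': P(plant 1) = 0.7·0.2000 / (0.7·0.2000 + 0.8·0.8000) ≈ 0.1795
After 'pass': P(plant 1) = 0.7·0.1795 / (0.7·0.1795 + 0.8·0.8205) ≈ 0.1607
After 'pass': P(plant 1) = 0.7·0.1607 / (0.7·0.1607 + 0.8·0.8393) ≈ 0.1435
After 'flag': P(plant 1) = 0.3·0.1435 / (0.3·0.1435 + 0.2·0.8565) ≈ 0.2008
After 'flag': P(plant 1) = 0.3·0.2008 / (0.3·0.2008 + 0.2·0.7992) ≈ 0.2737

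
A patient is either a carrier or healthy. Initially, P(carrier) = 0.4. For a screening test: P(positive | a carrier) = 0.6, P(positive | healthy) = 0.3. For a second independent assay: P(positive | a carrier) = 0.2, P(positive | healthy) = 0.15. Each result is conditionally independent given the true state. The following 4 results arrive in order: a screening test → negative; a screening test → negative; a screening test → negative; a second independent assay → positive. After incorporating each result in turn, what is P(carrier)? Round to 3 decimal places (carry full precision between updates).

0.142

After a screening test='negative': P(carrier) = 0.4·0.4000 / (0.4·0.4000 + 0.7·0.6000) ≈ 0.2759
After a screening test='negative': P(carrier) = 0.4·0.2759 / (0.4·0.2759 + 0.7·0.7241) ≈ 0.1788
After a screening test='negative': P(carrier) = 0.4·0.1788 / (0.4·0.1788 + 0.7·0.8212) ≈ 0.1106
After a second independent assay='positive': P(carrier) = 0.2·0.1106 / (0.2·0.1106 + 0.15·0.8894) ≈ 0.1423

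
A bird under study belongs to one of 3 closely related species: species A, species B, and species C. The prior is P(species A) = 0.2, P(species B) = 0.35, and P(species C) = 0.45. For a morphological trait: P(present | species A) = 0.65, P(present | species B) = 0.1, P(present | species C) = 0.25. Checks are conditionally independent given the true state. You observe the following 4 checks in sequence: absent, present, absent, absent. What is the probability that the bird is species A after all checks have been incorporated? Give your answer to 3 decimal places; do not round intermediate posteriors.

After 'absent': normaliser = 0.35·0.2000 + 0.9·0.3500 + 0.75·0.4500; P(species A) ≈ 0.0969, P(species B) ≈ 0.4360, P(species C) ≈ 0.4671
After 'present': normaliser = 0.65·0.0969 + 0.1·0.4360 + 0.25·0.4671; P(species A) ≈ 0.2820, P(species B) ≈ 0.1952, P(species C) ≈ 0.5229
After 'absent': normaliser = 0.35·0.2820 + 0.9·0.1952 + 0.75·0.5229; P(species A) ≈ 0.1481, P(species B) ≈ 0.2636, P(species C) ≈ 0.5884
After 'absent': normaliser = 0.35·0.1481 + 0.9·0.2636 + 0.75·0.5884; P(species A) ≈ 0.0710, P(species B) ≈ 0.3248, P(species C) ≈ 0.6042

0.071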